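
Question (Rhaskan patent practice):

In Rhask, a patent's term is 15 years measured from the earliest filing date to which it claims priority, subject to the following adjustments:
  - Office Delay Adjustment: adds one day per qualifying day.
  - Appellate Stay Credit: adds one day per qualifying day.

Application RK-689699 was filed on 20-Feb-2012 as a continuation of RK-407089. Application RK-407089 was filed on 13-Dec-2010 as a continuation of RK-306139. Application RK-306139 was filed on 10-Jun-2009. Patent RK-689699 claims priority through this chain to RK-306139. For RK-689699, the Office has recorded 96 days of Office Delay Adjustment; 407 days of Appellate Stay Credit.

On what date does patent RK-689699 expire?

October 26, 2025

Earliest priority filing: 10 June 2009.
Base term: 10 June 2009 + 15 years → 10 June 2024.
Office Delay Adjustment: +96 days → 14 September 2024.
Appellate Stay Credit: +407 days → 26 October 2025.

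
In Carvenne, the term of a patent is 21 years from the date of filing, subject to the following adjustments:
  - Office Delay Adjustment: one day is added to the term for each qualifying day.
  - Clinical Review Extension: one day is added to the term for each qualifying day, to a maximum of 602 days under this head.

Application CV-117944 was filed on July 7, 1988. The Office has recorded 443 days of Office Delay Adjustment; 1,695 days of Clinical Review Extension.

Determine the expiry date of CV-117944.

2012-05-17

Base term: filing date + 21 years → 7 July 2009.
Office Delay Adjustment: +443 days → 23 September 2010.
Clinical Review Extension: 1695 days claimed exceeds the 602-day cap, so +602 days → 17 May 2012.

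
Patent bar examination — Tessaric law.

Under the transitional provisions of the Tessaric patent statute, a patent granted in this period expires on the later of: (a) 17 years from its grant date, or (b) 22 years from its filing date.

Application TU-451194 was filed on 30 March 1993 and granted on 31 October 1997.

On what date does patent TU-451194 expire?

(a) grant + 17 years → 31 October 2014.
(b) filing + 22 years → 30 March 2015.
Later of the two: 30 March 2015.

2015-03-30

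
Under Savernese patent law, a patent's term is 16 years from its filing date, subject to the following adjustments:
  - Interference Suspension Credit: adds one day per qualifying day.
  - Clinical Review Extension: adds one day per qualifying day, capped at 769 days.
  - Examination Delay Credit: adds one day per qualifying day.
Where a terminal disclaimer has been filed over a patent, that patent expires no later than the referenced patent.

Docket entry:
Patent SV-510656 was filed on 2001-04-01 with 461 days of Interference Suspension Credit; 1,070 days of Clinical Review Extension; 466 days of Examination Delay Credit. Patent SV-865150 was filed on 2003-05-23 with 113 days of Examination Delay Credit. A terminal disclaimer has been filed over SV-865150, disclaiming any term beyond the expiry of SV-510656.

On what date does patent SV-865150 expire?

2019-09-13

Natural term of SV-865150:
  Base: filing + 16 years → 23 May 2019.
  Examination Delay Credit: +113 days → 13 September 2019.
Expiry of referenced patent SV-510656:
  Base: filing + 16 years → 1 April 2017.
  Interference Suspension Credit: +461 days → 6 July 2018.
  Clinical Review Extension: 1070 days claimed exceeds the 769-day cap, so +769 days → 13 August 2020.
  Examination Delay Credit: +466 days → 22 November 2021.
Terminal disclaimer: SV-865150 expires on the earlier of 13 September 2019 and 22 November 2021.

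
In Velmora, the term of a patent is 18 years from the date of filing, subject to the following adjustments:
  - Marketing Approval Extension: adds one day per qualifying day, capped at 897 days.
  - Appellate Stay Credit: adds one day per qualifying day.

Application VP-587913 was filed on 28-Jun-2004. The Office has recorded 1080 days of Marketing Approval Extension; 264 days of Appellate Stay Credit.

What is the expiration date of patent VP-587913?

2025-09-01

Base term: filing date + 18 years → 28 June 2022.
Marketing Approval Extension: 1080 days claimed exceeds the 897-day cap, so +897 days → 11 December 2024.
Appellate Stay Credit: +264 days → 1 September 2025.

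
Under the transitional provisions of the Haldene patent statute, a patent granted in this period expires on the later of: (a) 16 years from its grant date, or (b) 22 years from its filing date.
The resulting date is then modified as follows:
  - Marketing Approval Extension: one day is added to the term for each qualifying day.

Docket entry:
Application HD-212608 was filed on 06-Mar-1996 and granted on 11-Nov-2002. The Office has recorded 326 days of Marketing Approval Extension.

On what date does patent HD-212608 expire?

(a) grant + 16 years → 11 November 2018.
(b) filing + 22 years → 6 March 2018.
Later of the two: 11 November 2018.
Marketing Approval Extension: +326 days → 3 October 2019.

October 3, 2019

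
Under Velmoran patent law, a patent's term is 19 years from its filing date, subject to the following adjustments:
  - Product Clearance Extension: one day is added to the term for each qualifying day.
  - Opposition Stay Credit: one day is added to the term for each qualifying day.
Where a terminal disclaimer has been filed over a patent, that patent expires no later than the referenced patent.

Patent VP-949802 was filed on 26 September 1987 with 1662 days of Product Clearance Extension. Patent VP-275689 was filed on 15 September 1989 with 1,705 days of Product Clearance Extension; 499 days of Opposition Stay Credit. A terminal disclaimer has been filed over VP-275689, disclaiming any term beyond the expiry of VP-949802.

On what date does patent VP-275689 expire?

Natural term of VP-275689:
  Base: filing + 19 years → 15 September 2008.
  Product Clearance Extension: +1705 days → 17 May 2013.
  Opposition Stay Credit: +499 days → 28 September 2014.
Expiry of referenced patent VP-949802:
  Base: filing + 19 years → 26 September 2006.
  Product Clearance Extension: +1662 days → 15 April 2011.
Terminal disclaimer: VP-275689 expires on the earlier of 28 September 2014 and 15 April 2011.

April 15, 2011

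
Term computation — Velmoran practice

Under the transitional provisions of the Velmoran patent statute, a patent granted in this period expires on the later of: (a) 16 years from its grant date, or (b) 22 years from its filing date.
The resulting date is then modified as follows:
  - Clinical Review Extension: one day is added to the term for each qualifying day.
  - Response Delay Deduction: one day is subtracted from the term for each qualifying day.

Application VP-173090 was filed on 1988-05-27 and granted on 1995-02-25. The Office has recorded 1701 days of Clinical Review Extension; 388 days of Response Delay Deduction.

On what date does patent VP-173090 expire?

(a) grant + 16 years → 25 February 2011.
(b) filing + 22 years → 27 May 2010.
Later of the two: 25 February 2011.
Clinical Review Extension: +1701 days → 23 October 2015.
Response Delay Deduction: −388 days → 30 September 2014.

September 30, 2014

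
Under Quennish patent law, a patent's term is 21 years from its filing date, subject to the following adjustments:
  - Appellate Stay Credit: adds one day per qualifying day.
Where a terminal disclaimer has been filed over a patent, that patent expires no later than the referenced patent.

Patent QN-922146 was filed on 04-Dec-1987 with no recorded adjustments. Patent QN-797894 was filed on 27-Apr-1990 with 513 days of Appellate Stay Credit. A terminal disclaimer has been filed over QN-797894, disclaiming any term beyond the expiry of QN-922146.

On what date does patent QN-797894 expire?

December 4, 2008

Natural term of QN-797894:
  Base: filing + 21 years → 27 April 2011.
  Appellate Stay Credit: +513 days → 21 September 2012.
Expiry of referenced patent QN-922146:
  Base: filing + 21 years → 4 December 2008.
Terminal disclaimer: QN-797894 expires on the earlier of 21 September 2012 and 4 December 2008.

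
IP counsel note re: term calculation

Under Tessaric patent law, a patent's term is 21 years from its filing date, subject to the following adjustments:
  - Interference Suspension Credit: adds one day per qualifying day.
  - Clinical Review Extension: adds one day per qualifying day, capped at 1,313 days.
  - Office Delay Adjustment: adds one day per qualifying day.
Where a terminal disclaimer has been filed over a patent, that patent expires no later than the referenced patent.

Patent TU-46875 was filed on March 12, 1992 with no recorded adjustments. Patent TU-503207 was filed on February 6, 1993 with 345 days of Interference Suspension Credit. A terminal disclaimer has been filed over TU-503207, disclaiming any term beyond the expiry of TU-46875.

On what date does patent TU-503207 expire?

Natural term of TU-503207:
  Base: filing + 21 years → 6 February 2014.
  Interference Suspension Credit: +345 days → 17 January 2015.
Expiry of referenced patent TU-46875:
  Base: filing + 21 years → 12 March 2013.
Terminal disclaimer: TU-503207 expires on the earlier of 17 January 2015 and 12 March 2013.

March 12, 2013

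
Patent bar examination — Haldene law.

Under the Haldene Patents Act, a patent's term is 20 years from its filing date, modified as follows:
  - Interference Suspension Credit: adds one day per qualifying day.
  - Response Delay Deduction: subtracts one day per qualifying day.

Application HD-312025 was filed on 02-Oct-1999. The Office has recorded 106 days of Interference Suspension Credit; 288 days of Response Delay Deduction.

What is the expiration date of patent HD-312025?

Base term: filing date + 20 years → 2 October 2019.
Interference Suspension Credit: +106 days → 16 January 2020.
Response Delay Deduction: −288 days → 3 April 2019.

2019-04-03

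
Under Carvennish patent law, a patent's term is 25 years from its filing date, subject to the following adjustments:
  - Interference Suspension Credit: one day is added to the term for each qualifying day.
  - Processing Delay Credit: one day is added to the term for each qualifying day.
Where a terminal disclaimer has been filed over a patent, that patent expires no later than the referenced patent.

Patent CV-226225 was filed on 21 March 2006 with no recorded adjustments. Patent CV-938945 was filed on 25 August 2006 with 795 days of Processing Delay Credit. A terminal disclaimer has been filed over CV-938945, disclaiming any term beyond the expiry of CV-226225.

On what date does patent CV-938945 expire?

March 21, 2031

Natural term of CV-938945:
  Base: filing + 25 years → 25 August 2031.
  Processing Delay Credit: +795 days → 28 October 2033.
Expiry of referenced patent CV-226225:
  Base: filing + 25 years → 21 March 2031.
Terminal disclaimer: CV-938945 expires on the earlier of 28 October 2033 and 21 March 2031.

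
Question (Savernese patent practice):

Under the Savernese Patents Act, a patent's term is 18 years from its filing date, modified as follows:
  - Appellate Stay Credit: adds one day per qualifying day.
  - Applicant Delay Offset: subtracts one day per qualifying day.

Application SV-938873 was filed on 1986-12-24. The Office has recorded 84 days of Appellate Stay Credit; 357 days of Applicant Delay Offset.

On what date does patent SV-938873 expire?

2004-03-26

Base term: filing date + 18 years → 24 December 2004.
Appellate Stay Credit: +84 days → 18 March 2005.
Applicant Delay Offset: −357 days → 26 March 2004.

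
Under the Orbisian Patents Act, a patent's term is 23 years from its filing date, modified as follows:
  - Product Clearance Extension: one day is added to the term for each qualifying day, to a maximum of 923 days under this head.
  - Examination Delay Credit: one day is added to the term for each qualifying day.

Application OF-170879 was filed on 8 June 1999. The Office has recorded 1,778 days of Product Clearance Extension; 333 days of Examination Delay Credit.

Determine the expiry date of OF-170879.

Base term: filing date + 23 years → 8 June 2022.
Product Clearance Extension: 1778 days claimed exceeds the 923-day cap, so +923 days → 17 December 2024.
Examination Delay Credit: +333 days → 15 November 2025.

November 15, 2025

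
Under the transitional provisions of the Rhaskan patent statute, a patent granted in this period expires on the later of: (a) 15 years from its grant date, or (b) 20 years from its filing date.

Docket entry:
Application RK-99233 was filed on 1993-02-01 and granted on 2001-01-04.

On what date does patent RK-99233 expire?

(a) grant + 15 years → 4 January 2016.
(b) filing + 20 years → 1 February 2013.
Later of the two: 4 January 2016.

2016-01-04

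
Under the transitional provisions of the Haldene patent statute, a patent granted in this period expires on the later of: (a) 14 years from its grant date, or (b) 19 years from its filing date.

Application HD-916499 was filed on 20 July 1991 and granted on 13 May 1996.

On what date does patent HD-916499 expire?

2010-07-20

(a) grant + 14 years → 13 May 2010.
(b) filing + 19 years → 20 July 2010.
Later of the two: 20 July 2010.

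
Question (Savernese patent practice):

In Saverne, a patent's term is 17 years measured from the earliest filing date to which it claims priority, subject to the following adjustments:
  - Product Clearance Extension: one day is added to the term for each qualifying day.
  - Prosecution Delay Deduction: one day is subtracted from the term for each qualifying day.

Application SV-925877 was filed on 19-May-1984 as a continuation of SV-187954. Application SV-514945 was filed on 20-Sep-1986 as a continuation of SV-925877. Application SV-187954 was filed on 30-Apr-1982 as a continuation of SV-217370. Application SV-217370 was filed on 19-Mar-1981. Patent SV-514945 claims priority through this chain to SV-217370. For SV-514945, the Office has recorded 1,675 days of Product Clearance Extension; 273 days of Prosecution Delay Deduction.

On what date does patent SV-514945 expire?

2002-01-19

Earliest priority filing: 19 March 1981.
Base term: 19 March 1981 + 17 years → 19 March 1998.
Product Clearance Extension: +1675 days → 19 October 2002.
Prosecution Delay Deduction: −273 days → 19 January 2002.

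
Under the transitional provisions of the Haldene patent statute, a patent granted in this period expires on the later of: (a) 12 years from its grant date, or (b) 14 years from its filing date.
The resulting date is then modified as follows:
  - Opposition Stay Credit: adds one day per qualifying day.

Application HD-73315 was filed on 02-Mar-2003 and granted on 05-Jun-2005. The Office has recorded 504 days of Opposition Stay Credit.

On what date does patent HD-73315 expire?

(a) grant + 12 years → 5 June 2017.
(b) filing + 14 years → 2 March 2017.
Later of the two: 5 June 2017.
Opposition Stay Credit: +504 days → 22 October 2018.

October 22, 2018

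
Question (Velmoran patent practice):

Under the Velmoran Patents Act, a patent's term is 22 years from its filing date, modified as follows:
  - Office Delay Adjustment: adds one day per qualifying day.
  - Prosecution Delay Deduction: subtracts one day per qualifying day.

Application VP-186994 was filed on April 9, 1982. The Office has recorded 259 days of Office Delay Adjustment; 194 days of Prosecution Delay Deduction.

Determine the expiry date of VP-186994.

Base term: filing date + 22 years → 9 April 2004.
Office Delay Adjustment: +259 days → 24 December 2004.
Prosecution Delay Deduction: −194 days → 13 June 2004.

2004-06-13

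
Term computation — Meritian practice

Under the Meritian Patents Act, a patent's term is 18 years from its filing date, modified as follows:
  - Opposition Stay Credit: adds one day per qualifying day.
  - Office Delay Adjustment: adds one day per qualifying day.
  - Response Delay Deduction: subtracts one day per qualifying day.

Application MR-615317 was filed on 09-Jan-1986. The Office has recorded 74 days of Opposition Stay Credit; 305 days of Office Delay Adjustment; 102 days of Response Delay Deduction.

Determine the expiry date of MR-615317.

2004-10-12

Base term: filing date + 18 years → 9 January 2004.
Opposition Stay Credit: +74 days → 23 March 2004.
Office Delay Adjustment: +305 days → 22 January 2005.
Response Delay Deduction: −102 days → 12 October 2004.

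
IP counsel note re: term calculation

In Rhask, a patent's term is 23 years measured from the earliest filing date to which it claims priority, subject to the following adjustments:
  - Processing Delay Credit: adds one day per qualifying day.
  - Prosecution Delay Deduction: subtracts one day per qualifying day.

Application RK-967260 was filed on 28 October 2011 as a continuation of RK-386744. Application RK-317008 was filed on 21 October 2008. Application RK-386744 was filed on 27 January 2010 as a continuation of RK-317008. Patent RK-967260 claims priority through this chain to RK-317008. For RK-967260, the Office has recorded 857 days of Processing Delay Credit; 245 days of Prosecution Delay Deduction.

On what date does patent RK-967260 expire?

June 24, 2033

Earliest priority filing: 21 October 2008.
Base term: 21 October 2008 + 23 years → 21 October 2031.
Processing Delay Credit: +857 days → 24 February 2034.
Prosecution Delay Deduction: −245 days → 24 June 2033.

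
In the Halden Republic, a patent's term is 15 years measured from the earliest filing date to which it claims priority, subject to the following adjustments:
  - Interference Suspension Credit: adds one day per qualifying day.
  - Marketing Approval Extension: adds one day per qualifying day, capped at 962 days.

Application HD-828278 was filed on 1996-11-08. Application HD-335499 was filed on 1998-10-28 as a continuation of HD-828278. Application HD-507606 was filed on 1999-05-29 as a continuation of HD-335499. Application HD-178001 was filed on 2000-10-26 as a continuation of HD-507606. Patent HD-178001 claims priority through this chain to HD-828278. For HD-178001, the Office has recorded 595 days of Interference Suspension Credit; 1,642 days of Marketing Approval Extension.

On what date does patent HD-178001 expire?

2016-02-12

Earliest priority filing: 8 November 1996.
Base term: 8 November 1996 + 15 years → 8 November 2011.
Interference Suspension Credit: +595 days → 25 June 2013.
Marketing Approval Extension: 1642 days claimed exceeds the 962-day cap, so +962 days → 12 February 2016.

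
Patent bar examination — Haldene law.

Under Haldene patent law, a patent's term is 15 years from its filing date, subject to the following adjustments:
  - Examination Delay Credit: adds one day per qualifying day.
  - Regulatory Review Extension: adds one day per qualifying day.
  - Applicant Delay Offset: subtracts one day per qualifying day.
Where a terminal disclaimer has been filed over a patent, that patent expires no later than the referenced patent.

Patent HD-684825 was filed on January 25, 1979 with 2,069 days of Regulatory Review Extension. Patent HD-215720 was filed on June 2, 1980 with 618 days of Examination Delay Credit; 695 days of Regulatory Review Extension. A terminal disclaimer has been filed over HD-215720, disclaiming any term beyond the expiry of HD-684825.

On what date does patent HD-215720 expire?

January 5, 1999

Natural term of HD-215720:
  Base: filing + 15 years → 2 June 1995.
  Examination Delay Credit: +618 days → 9 February 1997.
  Regulatory Review Extension: +695 days → 5 January 1999.
Expiry of referenced patent HD-684825:
  Base: filing + 15 years → 25 January 1994.
  Regulatory Review Extension: +2069 days → 25 September 1999.
Terminal disclaimer: HD-215720 expires on the earlier of 5 January 1999 and 25 September 1999.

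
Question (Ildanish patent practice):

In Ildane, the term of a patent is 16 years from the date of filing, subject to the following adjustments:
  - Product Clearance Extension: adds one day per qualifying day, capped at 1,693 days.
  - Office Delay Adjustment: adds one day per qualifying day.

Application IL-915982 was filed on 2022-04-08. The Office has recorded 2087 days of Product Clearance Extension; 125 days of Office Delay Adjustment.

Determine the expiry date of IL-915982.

2043-03-31

Base term: filing date + 16 years → 8 April 2038.
Product Clearance Extension: 2087 days claimed exceeds the 1693-day cap, so +1693 days → 26 November 2042.
Office Delay Adjustment: +125 days → 31 March 2043.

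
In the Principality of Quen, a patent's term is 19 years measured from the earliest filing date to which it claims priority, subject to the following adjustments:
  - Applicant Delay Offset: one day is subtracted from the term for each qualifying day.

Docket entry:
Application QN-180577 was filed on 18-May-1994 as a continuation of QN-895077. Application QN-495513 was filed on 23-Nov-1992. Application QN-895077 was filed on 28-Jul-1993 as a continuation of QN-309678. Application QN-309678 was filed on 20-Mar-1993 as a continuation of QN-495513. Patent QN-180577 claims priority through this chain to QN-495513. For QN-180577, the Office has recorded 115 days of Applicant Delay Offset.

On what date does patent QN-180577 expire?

Earliest priority filing: 23 November 1992.
Base term: 23 November 1992 + 19 years → 23 November 2011.
Applicant Delay Offset: −115 days → 31 July 2011.

2011-07-31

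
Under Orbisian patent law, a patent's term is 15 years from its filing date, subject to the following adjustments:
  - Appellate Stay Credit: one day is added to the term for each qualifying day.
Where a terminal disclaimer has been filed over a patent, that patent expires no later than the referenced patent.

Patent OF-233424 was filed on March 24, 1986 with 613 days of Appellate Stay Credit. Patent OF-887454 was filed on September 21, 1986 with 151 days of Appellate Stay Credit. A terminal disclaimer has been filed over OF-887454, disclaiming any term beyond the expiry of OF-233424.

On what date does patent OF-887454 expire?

February 19, 2002

Natural term of OF-887454:
  Base: filing + 15 years → 21 September 2001.
  Appellate Stay Credit: +151 days → 19 February 2002.
Expiry of referenced patent OF-233424:
  Base: filing + 15 years → 24 March 2001.
  Appellate Stay Credit: +613 days → 27 November 2002.
Terminal disclaimer: OF-887454 expires on the earlier of 19 February 2002 and 27 November 2002.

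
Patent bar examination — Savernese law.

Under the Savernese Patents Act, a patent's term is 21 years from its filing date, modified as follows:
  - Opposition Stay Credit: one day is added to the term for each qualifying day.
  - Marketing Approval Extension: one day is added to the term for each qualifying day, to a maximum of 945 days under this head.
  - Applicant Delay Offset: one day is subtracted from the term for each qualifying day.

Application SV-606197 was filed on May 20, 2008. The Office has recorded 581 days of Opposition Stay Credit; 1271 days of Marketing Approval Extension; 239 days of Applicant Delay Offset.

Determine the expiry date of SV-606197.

2032-11-27

Base term: filing date + 21 years → 20 May 2029.
Opposition Stay Credit: +581 days → 22 December 2030.
Marketing Approval Extension: 1271 days claimed exceeds the 945-day cap, so +945 days → 24 July 2033.
Applicant Delay Offset: −239 days → 27 November 2032.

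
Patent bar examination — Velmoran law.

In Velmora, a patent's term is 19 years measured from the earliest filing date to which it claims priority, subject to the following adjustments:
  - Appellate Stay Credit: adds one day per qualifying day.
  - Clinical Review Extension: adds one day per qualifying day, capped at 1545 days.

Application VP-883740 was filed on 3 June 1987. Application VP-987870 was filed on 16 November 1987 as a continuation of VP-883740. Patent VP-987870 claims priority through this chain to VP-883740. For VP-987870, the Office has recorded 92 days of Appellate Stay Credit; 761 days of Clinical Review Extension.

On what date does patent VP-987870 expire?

Earliest priority filing: 3 June 1987.
Base term: 3 June 1987 + 19 years → 3 June 2006.
Appellate Stay Credit: +92 days → 3 September 2006.
Clinical Review Extension: 761 days (within the 1545-day cap) → +761 days → 3 October 2008.

October 3, 2008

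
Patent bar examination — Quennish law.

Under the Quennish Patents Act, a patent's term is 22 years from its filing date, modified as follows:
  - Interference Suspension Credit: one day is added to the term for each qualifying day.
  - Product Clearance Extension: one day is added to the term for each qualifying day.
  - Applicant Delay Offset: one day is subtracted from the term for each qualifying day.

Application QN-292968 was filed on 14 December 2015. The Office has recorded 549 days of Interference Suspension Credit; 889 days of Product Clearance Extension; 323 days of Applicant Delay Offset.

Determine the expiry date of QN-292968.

January 2, 2041

Base term: filing date + 22 years → 14 December 2037.
Interference Suspension Credit: +549 days → 16 June 2039.
Product Clearance Extension: +889 days → 21 November 2041.
Applicant Delay Offset: −323 days → 2 January 2041.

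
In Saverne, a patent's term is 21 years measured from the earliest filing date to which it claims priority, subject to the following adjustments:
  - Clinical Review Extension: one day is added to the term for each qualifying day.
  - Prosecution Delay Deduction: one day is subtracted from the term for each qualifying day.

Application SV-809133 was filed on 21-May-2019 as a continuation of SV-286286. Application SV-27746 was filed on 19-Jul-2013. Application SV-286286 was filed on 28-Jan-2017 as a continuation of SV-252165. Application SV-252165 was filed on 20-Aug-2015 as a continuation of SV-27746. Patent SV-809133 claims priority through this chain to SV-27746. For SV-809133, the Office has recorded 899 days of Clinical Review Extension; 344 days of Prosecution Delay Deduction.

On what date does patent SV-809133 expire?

Earliest priority filing: 19 July 2013.
Base term: 19 July 2013 + 21 years → 19 July 2034.
Clinical Review Extension: +899 days → 3 January 2037.
Prosecution Delay Deduction: −344 days → 25 January 2036.

January 25, 2036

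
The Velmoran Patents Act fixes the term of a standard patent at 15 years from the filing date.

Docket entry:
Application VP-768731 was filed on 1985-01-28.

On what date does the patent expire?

2000-01-28

Filing date + 15 years → 28 January 2000.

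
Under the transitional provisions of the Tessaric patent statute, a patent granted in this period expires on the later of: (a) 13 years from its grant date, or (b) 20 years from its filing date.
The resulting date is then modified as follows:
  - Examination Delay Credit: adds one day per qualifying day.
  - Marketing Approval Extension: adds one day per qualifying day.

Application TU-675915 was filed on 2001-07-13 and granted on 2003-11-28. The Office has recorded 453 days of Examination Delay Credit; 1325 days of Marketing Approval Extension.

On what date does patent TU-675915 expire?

(a) grant + 13 years → 28 November 2016.
(b) filing + 20 years → 13 July 2021.
Later of the two: 13 July 2021.
Examination Delay Credit: +453 days → 9 October 2022.
Marketing Approval Extension: +1325 days → 26 May 2026.

May 26, 2026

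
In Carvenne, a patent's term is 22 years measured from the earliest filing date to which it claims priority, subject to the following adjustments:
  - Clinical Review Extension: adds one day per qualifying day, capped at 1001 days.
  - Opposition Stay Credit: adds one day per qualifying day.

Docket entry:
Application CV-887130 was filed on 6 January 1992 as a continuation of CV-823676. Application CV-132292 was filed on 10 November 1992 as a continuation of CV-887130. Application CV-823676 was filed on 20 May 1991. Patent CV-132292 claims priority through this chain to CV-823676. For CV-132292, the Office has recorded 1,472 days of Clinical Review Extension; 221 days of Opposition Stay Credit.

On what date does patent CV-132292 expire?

2016-09-23

Earliest priority filing: 20 May 1991.
Base term: 20 May 1991 + 22 years → 20 May 2013.
Clinical Review Extension: 1472 days claimed exceeds the 1001-day cap, so +1001 days → 15 February 2016.
Opposition Stay Credit: +221 days → 23 September 2016.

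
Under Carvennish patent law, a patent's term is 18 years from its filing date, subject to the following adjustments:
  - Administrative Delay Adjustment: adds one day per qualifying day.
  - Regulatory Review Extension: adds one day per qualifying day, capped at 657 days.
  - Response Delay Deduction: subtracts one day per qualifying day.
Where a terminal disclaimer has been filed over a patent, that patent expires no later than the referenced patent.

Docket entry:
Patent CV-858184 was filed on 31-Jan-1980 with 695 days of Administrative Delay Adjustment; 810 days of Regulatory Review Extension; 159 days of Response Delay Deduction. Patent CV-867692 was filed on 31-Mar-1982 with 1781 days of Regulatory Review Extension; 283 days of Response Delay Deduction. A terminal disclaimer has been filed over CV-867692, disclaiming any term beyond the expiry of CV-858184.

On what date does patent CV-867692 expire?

2001-04-09

Natural term of CV-867692:
  Base: filing + 18 years → 31 March 2000.
  Regulatory Review Extension: 1781 days claimed exceeds the 657-day cap, so +657 days → 17 January 2002.
  Response Delay Deduction: −283 days → 9 April 2001.
Expiry of referenced patent CV-858184:
  Base: filing + 18 years → 31 January 1998.
  Administrative Delay Adjustment: +695 days → 27 December 1999.
  Regulatory Review Extension: 810 days claimed exceeds the 657-day cap, so +657 days → 14 October 2001.
  Response Delay Deduction: −159 days → 8 May 2001.
Terminal disclaimer: CV-867692 expires on the earlier of 9 April 2001 and 8 May 2001.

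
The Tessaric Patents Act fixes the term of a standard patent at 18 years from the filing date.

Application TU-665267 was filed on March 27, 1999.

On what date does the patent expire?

2017-03-27

Filing date + 18 years → 27 March 2017.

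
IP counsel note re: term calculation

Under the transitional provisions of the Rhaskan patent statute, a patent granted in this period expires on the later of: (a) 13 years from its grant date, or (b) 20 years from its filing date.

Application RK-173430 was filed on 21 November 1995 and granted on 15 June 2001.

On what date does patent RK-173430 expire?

(a) grant + 13 years → 15 June 2014.
(b) filing + 20 years → 21 November 2015.
Later of the two: 21 November 2015.

2015-11-21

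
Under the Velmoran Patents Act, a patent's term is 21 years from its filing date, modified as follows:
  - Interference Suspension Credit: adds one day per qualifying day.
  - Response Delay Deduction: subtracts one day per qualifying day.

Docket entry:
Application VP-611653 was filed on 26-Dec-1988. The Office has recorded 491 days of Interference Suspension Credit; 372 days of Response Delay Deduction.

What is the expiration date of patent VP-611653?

2010-04-24

Base term: filing date + 21 years → 26 December 2009.
Interference Suspension Credit: +491 days → 1 May 2011.
Response Delay Deduction: −372 days → 24 April 2010.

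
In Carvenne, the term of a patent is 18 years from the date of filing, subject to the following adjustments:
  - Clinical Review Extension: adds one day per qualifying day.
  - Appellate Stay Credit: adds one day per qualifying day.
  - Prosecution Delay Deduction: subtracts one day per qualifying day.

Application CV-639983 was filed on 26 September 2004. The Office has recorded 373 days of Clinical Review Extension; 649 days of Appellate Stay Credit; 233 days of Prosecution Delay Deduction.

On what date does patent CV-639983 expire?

2024-11-23

Base term: filing date + 18 years → 26 September 2022.
Clinical Review Extension: +373 days → 4 October 2023.
Appellate Stay Credit: +649 days → 14 July 2025.
Prosecution Delay Deduction: −233 days → 23 November 2024.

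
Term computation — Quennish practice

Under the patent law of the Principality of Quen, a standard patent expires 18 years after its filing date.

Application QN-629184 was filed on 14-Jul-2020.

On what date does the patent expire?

Filing date + 18 years → 14 July 2038.

2038-07-14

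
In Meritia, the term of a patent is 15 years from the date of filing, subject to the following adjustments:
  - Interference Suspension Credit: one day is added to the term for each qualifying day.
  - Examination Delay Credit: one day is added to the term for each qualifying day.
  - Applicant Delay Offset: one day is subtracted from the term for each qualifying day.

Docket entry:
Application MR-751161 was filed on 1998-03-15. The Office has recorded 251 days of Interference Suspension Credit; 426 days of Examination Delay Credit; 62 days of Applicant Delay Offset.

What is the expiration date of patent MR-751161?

Base term: filing date + 15 years → 15 March 2013.
Interference Suspension Credit: +251 days → 21 November 2013.
Examination Delay Credit: +426 days → 21 January 2015.
Applicant Delay Offset: −62 days → 20 November 2014.

November 20, 2014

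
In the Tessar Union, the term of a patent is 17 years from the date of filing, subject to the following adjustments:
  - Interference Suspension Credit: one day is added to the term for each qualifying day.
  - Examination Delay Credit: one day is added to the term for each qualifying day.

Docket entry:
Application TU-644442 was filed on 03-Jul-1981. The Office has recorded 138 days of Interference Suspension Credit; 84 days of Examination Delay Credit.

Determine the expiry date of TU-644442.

1999-02-10

Base term: filing date + 17 years → 3 July 1998.
Interference Suspension Credit: +138 days → 18 November 1998.
Examination Delay Credit: +84 days → 10 February 1999.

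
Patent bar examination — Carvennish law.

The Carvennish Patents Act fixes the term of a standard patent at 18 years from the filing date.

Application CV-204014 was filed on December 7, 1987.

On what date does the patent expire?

Filing date + 18 years → 7 December 2005.

December 7, 2005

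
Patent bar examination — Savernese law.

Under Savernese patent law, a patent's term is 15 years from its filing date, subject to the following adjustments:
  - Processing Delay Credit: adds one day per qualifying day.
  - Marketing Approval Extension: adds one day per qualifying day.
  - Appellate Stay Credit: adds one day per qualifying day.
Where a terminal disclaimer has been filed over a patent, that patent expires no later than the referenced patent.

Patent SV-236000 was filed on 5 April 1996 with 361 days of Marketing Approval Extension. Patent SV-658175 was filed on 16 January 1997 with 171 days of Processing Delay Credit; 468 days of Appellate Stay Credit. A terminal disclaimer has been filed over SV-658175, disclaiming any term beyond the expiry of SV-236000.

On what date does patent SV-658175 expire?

Natural term of SV-658175:
  Base: filing + 15 years → 16 January 2012.
  Processing Delay Credit: +171 days → 5 July 2012.
  Appellate Stay Credit: +468 days → 16 October 2013.
Expiry of referenced patent SV-236000:
  Base: filing + 15 years → 5 April 2011.
  Marketing Approval Extension: +361 days → 31 March 2012.
Terminal disclaimer: SV-658175 expires on the earlier of 16 October 2013 and 31 March 2012.

March 31, 2012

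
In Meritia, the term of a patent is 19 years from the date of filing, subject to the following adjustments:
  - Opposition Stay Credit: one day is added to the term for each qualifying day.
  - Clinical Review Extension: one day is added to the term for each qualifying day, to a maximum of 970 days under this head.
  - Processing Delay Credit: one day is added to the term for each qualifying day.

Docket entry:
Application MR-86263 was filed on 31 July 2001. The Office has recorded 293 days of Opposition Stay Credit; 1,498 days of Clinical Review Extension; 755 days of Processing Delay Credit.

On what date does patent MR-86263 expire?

Base term: filing date + 19 years → 31 July 2020.
Opposition Stay Credit: +293 days → 20 May 2021.
Clinical Review Extension: 1498 days claimed exceeds the 970-day cap, so +970 days → 15 January 2024.
Processing Delay Credit: +755 days → 8 February 2026.

2026-02-08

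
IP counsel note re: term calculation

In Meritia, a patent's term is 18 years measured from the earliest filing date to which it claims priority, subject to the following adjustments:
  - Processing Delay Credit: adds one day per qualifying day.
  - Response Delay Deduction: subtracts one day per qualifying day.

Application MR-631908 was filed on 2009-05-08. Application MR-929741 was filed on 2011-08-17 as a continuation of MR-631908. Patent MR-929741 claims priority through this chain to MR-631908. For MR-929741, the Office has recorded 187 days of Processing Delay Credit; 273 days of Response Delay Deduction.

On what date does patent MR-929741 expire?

Earliest priority filing: 8 May 2009.
Base term: 8 May 2009 + 18 years → 8 May 2027.
Processing Delay Credit: +187 days → 11 November 2027.
Response Delay Deduction: −273 days → 11 February 2027.

February 11, 2027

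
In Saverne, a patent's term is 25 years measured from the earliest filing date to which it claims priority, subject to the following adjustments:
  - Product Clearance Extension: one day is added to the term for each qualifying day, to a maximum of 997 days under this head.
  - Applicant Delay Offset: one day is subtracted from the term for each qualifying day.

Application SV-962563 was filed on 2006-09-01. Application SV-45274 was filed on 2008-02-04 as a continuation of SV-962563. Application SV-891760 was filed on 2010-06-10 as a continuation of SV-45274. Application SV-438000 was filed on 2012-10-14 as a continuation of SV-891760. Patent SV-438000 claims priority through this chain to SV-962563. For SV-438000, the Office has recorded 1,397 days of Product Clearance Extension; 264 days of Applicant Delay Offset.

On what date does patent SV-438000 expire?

Earliest priority filing: 1 September 2006.
Base term: 1 September 2006 + 25 years → 1 September 2031.
Product Clearance Extension: 1397 days claimed exceeds the 997-day cap, so +997 days → 25 May 2034.
Applicant Delay Offset: −264 days → 3 September 2033.

2033-09-03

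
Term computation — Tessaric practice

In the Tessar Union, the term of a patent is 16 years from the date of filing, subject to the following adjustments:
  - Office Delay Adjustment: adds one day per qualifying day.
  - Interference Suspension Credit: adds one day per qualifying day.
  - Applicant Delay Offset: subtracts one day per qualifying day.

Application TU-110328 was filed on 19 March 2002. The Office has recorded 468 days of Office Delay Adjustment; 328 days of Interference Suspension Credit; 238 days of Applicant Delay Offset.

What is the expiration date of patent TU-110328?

Base term: filing date + 16 years → 19 March 2018.
Office Delay Adjustment: +468 days → 30 June 2019.
Interference Suspension Credit: +328 days → 23 May 2020.
Applicant Delay Offset: −238 days → 28 September 2019.

September 28, 2019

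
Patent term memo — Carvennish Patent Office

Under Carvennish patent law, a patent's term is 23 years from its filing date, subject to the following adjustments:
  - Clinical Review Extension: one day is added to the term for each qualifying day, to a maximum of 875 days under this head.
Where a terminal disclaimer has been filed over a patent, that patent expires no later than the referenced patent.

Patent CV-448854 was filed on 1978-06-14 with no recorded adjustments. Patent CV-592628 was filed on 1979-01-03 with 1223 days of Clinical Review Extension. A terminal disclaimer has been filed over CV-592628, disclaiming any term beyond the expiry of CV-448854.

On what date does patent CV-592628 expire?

June 14, 2001

Natural term of CV-592628:
  Base: filing + 23 years → 3 January 2002.
  Clinical Review Extension: 1223 days claimed exceeds the 875-day cap, so +875 days → 27 May 2004.
Expiry of referenced patent CV-448854:
  Base: filing + 23 years → 14 June 2001.
Terminal disclaimer: CV-592628 expires on the earlier of 27 May 2004 and 14 June 2001.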